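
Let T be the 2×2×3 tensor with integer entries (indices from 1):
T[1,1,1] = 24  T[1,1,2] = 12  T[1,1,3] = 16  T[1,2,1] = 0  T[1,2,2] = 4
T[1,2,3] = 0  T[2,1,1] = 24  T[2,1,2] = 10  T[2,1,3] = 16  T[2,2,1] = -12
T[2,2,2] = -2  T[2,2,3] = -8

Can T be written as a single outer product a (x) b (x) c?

The mode-2 unfolding of T (rows indexed by j, columns by (i,k) = (1,1), (1,2), (1,3), (2,1), (2,2), (2,3)) is [[24, 12, 16, 24, 10, 16], [0, 4, 0, -12, -2, -8]].
There the 2×2 minor on rows j ∈ {1, 2}, columns (i,k) ∈ {(1,1), (1,2)} is det [[24, 12], [0, 4]] = 96 ≠ 0, so this unfolding has rank ≥ 2; CP rank is at least every unfolding rank, so rank(T) ≥ 2.
In particular rank(T) ≥ 2 > 1, so T is not rank-1.

No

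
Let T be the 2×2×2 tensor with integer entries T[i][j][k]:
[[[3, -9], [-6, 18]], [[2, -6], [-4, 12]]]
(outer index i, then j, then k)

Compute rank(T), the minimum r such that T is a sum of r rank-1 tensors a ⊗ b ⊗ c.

1

Lower bound: T ≠ 0 (e.g. T[0,0,0] = 3), so rank(T) ≥ 1.
Upper bound: if T = a ⊗ b ⊗ c then every fibre of T is a multiple of the corresponding factor, so read the factors off the fibres through the nonzero entry T[0,0,0] = 3.
The mode-1 fibre T[:,0,0] = [3, 2] gives a = [3, 2] (primitive direction); the mode-2 fibre T[0,:,0] = [3, -6] gives b = [1, -2]; then c[k] = T[0,0,k] / (a[0]·b[0]) = [3, -9] / 3 = [1, -3].
Expanding [3, 2] ⊗ [1, -2] ⊗ [1, -3] reproduces all 8 entries of T, so T = [3, 2] ⊗ [1, -2] ⊗ [1, -3] and rank(T) ≤ 1.
These bounds meet, so rank(T) = 1.
Check entry T[1,1,1] = 12: (2)·(-2)·(-3) = 12.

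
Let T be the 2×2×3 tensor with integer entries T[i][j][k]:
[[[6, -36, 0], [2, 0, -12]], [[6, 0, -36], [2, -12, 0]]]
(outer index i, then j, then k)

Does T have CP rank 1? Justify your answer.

The mode-3 unfolding of T (rows indexed by k, columns by (i,j) = (0,0), (0,1), (1,0), (1,1)) is [[6, 2, 6, 2], [-36, 0, 0, -12], [0, -12, -36, 0]].
There the 2×2 minor on rows k ∈ {0, 1}, columns (i,j) ∈ {(0,0), (0,1)} is det [[6, 2], [-36, 0]] = 72 ≠ 0, so this unfolding has rank ≥ 2; CP rank is at least every unfolding rank, so rank(T) ≥ 2.
In particular rank(T) ≥ 2 > 1, so T is not rank-1.

No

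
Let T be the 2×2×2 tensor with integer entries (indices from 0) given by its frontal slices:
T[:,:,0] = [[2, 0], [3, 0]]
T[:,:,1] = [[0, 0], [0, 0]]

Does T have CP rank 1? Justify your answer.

Yes

If T = a ∘ b ∘ c then every fibre of T is a multiple of the corresponding factor, so read the factors off the fibres through the nonzero entry T[0,0,0] = 2.
The mode-1 fibre T[:,0,0] = [2, 3] gives a = [2, 3] (primitive direction); the mode-2 fibre T[0,:,0] = [2, 0] gives b = [1, 0]; then c[k] = T[0,0,k] / (a[0]·b[0]) = [2, 0] / 2 = [1, 0].
Expanding [2, 3] ∘ [1, 0] ∘ [1, 0] reproduces all 8 entries of T, so T = [2, 3] ∘ [1, 0] ∘ [1, 0] and rank(T) ≤ 1.
Equivalently every frontal slice T[:,:,k] is c[k] times the rank-1 matrix [2, 3] ∘ [1, 0]. So T has rank 1 (it is nonzero).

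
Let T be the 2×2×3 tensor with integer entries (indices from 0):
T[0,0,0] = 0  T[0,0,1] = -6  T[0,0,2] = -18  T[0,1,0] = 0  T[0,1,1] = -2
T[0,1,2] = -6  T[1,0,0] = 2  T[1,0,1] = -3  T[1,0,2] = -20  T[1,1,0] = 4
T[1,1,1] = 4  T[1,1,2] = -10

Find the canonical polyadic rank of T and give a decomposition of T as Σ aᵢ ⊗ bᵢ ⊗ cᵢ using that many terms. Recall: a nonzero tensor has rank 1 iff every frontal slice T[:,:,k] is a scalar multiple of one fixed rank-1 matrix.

rank(T) = 2

Lower bound: the mode-1 unfolding of T (rows indexed by i, columns by (j,k) = (0,0), (0,1), (0,2), (1,0), (1,1), (1,2)) is [[0, -6, -18, 0, -2, -6], [2, -3, -20, 4, 4, -10]].
There the 2×2 minor on rows i ∈ {0, 1}, columns (j,k) ∈ {(0,0), (0,1)} is det [[0, -6], [2, -3]] = 12 ≠ 0, so this unfolding has rank ≥ 2; CP rank is at least every unfolding rank, so rank(T) ≥ 2. (Unfolding ranks only ever bound the CP rank from below — rank(T) can be strictly larger than all of them — so the matching upper bound has to come from an explicit 2-term decomposition.)
Upper bound — finding two terms. Write S_k = T[:,:,k] for the frontal slices: S₀ = [[0, 0], [2, 4]], S₁ = [[-6, -2], [-3, 4]], S₂ = [[-18, -6], [-20, -10]].
If T = a₁ ⊗ b₁ ⊗ c₁ + a₂ ⊗ b₂ ⊗ c₂ then each S_k = c₁[k]·a₁b₁ᵀ + c₂[k]·a₂b₂ᵀ. S₀ and S₁ are linearly independent, so a₁b₁ᵀ and a₂b₂ᵀ must span the same plane of matrices: they are the rank-1 matrices of the form x·S₀ + y·S₁.
det(x·S₀ + y·S₁) is −20·xy − 30·y² = (-10)·(2·x + 3·y)(y), vanishing at (x:y) = (3:-2) and (1:0).
M₁ = 3·S₀ − 2·S₁ = [[12, 4], [12, 4]] = 4·[1, 1][3, 1]ᵀ and M₂ = S₀ = [[0, 0], [2, 4]] = 2·[0, 1][1, 2]ᵀ, so take a₁ = [1, 1], b₁ = [3, 1], a₂ = [0, 1], b₂ = [1, 2].
Each slice is an integer combination of E₁ = a₁b₁ᵀ and E₂ = a₂b₂ᵀ: S₀ = 2·E₂, S₁ = −2·E₁ + 3·E₂, S₂ = −6·E₁ − 2·E₂; reading off coefficients, c₁ = [0, -2, -6] and c₂ = [2, 3, -2].
Hence T = [1, 1] ⊗ [3, 1] ⊗ [0, -2, -6] + [0, 1] ⊗ [1, 2] ⊗ [2, 3, -2], so rank(T) ≤ 2.
These bounds meet, so rank(T) = 2.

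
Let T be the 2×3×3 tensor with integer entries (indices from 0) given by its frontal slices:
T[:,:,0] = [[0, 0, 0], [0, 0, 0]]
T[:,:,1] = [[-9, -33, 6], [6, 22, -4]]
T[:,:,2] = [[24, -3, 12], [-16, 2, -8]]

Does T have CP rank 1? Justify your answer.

The mode-2 unfolding of T (rows indexed by j, columns by (i,k) = (0,0), (0,1), (0,2), (1,0), (1,1), (1,2)) is [[0, -9, 24, 0, 6, -16], [0, -33, -3, 0, 22, 2], [0, 6, 12, 0, -4, -8]].
There the 2×2 minor on rows j ∈ {0, 1}, columns (i,k) ∈ {(0,1), (0,2)} is det [[-9, 24], [-33, -3]] = 819 ≠ 0, so this unfolding has rank ≥ 2; CP rank is at least every unfolding rank, so rank(T) ≥ 2.
In particular rank(T) ≥ 2 > 1, so T is not rank-1.

No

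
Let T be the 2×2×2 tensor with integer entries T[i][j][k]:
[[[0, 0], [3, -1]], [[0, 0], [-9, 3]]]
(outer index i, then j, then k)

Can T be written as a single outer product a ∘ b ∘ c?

Yes

If T = a ∘ b ∘ c then every fibre of T is a multiple of the corresponding factor, so read the factors off the fibres through the nonzero entry T[0,1,0] = 3.
The mode-1 fibre T[:,1,0] = [3, -9] gives a = [1, -3] (primitive direction); the mode-2 fibre T[0,:,0] = [0, 3] gives b = [0, 1]; then c[k] = T[0,1,k] / (a[0]·b[1]) = [3, -1] / 1 = [3, -1].
Expanding [1, -3] ∘ [0, 1] ∘ [3, -1] reproduces all 8 entries of T, so T = [1, -3] ∘ [0, 1] ∘ [3, -1] and rank(T) ≤ 1.
Equivalently every frontal slice T[:,:,k] is c[k] times the rank-1 matrix [1, -3] ∘ [0, 1]. So T has rank 1 (it is nonzero).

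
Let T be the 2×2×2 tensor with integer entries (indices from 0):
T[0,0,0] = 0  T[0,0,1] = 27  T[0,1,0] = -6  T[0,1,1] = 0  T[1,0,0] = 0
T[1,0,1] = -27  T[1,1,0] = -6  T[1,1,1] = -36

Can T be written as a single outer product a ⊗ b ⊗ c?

The mode-1 unfolding of T (rows indexed by i, columns by (j,k) = (0,0), (0,1), (1,0), (1,1)) is [[0, 27, -6, 0], [0, -27, -6, -36]].
There the 2×2 minor on rows i ∈ {0, 1}, columns (j,k) ∈ {(0,1), (1,0)} is det [[27, -6], [-27, -6]] = -324 ≠ 0, so this unfolding has rank ≥ 2; CP rank is at least every unfolding rank, so rank(T) ≥ 2.
In particular rank(T) ≥ 2 > 1, so T is not rank-1.

No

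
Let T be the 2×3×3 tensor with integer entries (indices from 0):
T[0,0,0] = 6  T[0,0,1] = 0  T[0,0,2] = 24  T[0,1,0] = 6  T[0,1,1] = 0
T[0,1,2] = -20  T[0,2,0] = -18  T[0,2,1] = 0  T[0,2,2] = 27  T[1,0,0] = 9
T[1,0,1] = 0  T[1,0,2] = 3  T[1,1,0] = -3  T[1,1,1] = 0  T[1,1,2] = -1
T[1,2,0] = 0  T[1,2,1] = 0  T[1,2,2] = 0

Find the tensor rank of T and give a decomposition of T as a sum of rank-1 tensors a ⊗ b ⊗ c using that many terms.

rank(T) = 2

Lower bound: in the mode-3 unfolding of T (rows indexed by k, columns by (i,j)) the 2×2 minor on rows k ∈ {0, 2}, columns (i,j) ∈ {(0,0), (0,1)} is det [[6, 6], [24, -20]] = -264 ≠ 0, so that unfolding has rank ≥ 2 and hence rank(T) ≥ 2 (CP rank is at least every unfolding rank, though it can be larger).
Upper bound: with S_k = T[:,:,k], the two rank-1 terms a₁b₁ᵀ, a₂b₂ᵀ are the rank-1 members of the pencil x·S₀ + y·S₂.
The 2×2 minor of x·S₀ + y·S₂ on rows {0,1}, columns {0,1} is −72·x² + 84·xy + 36·y² = (-12)·(2·x − 3·y)(3·x + y), vanishing at (x:y) = (3:2) and (1:-3).
M₁ = 3·S₀ + 2·S₂ = [[66, -22, 0], [33, -11, 0]] = 11·(2, 1)(3, -1, 0)ᵀ and M₂ = S₀ − 3·S₂ = [[-66, 66, -99], [0, 0, 0]] = (-33)·(1, 0)(2, -2, 3)ᵀ, so take a₁ = (2, 1), b₁ = (3, -1, 0), a₂ = (1, 0), b₂ = (2, -2, 3).
Each slice is an integer combination of E₁ = a₁b₁ᵀ and E₂ = a₂b₂ᵀ: S₀ = 3·E₁ − 6·E₂, S₁ = 0, S₂ = E₁ + 9·E₂; reading off coefficients, c₁ = (3, 0, 1) and c₂ = (-6, 0, 9).
Hence T = (2, 1) ⊗ (3, -1, 0) ⊗ (3, 0, 1) + (1, 0) ⊗ (2, -2, 3) ⊗ (-6, 0, 9), so rank(T) ≤ 2.
These bounds meet, so rank(T) = 2.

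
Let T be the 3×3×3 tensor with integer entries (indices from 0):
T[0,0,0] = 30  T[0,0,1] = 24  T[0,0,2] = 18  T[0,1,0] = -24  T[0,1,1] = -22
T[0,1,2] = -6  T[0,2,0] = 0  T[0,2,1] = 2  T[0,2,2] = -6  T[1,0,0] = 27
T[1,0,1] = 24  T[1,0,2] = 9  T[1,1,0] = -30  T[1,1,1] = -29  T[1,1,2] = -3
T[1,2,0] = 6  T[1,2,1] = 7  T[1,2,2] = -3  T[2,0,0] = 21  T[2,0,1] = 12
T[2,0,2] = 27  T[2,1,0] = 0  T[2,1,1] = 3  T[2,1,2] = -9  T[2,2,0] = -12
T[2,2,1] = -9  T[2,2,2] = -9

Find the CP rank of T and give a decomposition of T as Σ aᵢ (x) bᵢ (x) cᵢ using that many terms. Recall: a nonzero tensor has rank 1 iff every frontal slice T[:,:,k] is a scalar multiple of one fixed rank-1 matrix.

Lower bound: in the mode-1 unfolding of T (rows indexed by i, columns by (j,k)) the 2×2 minor on rows i ∈ {0, 1}, columns (j,k) ∈ {(0,0), (0,1)} is det [[30, 24], [27, 24]] = 72 ≠ 0, so that unfolding has rank ≥ 2 and hence rank(T) ≥ 2 (CP rank is at least every unfolding rank, though it can be larger).
Upper bound: with S_k = T[:,:,k], the two rank-1 terms a₁b₁ᵀ, a₂b₂ᵀ are the rank-1 members of the pencil x·S₀ + y·S₁.
The 2×2 minor of x·S₀ + y·S₁ on rows {0,1}, columns {0,1} is −252·x² − 420·xy − 168·y² = (-84)·(3·x + 2·y)(x + y), vanishing at (x:y) = (2:-3) and (1:-1).
M₁ = 2·S₀ − 3·S₁ = [[-12, 18, -6], [-18, 27, -9], [6, -9, 3]] = (-3)·[2, 3, -1][2, -3, 1]ᵀ and M₂ = S₀ − S₁ = [[6, -2, -2], [3, -1, -1], [9, -3, -3]] = [2, 1, 3][3, -1, -1]ᵀ, so take a₁ = [2, 3, -1], b₁ = [2, -3, 1], a₂ = [2, 1, 3], b₂ = [3, -1, -1].
Each slice is an integer combination of E₁ = a₁b₁ᵀ and E₂ = a₂b₂ᵀ: S₀ = 3·E₁ + 3·E₂, S₁ = 3·E₁ + 2·E₂, S₂ = 3·E₂; reading off coefficients, c₁ = [3, 3, 0] and c₂ = [3, 2, 3].
Hence T = [2, 3, -1] (x) [2, -3, 1] (x) [3, 3, 0] + [2, 1, 3] (x) [3, -1, -1] (x) [3, 2, 3], so rank(T) ≤ 2.
These bounds meet, so rank(T) = 2.

rank(T) = 2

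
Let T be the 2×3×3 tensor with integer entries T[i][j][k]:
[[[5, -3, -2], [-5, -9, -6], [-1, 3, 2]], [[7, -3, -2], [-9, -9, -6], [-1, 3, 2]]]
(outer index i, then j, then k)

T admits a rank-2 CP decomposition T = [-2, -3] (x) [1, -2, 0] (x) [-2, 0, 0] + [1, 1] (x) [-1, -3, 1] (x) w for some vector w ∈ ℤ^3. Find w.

w = [-1, 3, 2]

Subtract the known terms from T to get the rank-1 residual R = [1, 1] (x) [-1, -3, 1] (x) w, so R[i,j,k] = a[i]·b[j]·w[k]. Pick indices with nonzero a[0]·b[0] = (1)·(-1) = -1. Only the fibre through (0,0,·) is needed: R[0,0,:] = T[0,0,:] − Σₗ aₗ[0]bₗ[0]cₗ = [5, -3, -2] − (-2)·(1)·[-2, 0, 0] = [1, -3, -2]. Then w[k] = R[0,0,k] / -1 for each k, giving w = [1, -3, -2] / -1 = [-1, 3, 2].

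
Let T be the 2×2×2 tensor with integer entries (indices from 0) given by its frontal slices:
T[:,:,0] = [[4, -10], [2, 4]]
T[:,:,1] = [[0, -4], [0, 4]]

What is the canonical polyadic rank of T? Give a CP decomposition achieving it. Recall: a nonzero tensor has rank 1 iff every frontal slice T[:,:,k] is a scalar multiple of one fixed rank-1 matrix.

rank(T) = 2

Lower bound: the mode-3 unfolding of T (rows indexed by k, columns by (i,j) = (0,0), (0,1), (1,0), (1,1)) is [[4, -10, 2, 4], [0, -4, 0, 4]].
There the 2×2 minor on rows k ∈ {0, 1}, columns (i,j) ∈ {(0,0), (0,1)} is det [[4, -10], [0, -4]] = -16 ≠ 0, so this unfolding has rank ≥ 2; CP rank is at least every unfolding rank, so rank(T) ≥ 2. (Flattening ranks never certify an upper bound on CP rank; for that we must actually write T with 2 rank-1 terms.)
Upper bound — finding two terms. Write S_k = T[:,:,k] for the frontal slices: S₀ = [[4, -10], [2, 4]], S₁ = [[0, -4], [0, 4]].
If T = a₁ ⊗ b₁ ⊗ c₁ + a₂ ⊗ b₂ ⊗ c₂ then each S_k = c₁[k]·a₁b₁ᵀ + c₂[k]·a₂b₂ᵀ. S₀ and S₁ are linearly independent, so a₁b₁ᵀ and a₂b₂ᵀ must span the same plane of matrices: they are the rank-1 matrices of the form x·S₀ + y·S₁.
det(x·S₀ + y·S₁) is 36·x² + 24·xy = 12·(3·x + 2·y)(x), vanishing at (x:y) = (2:-3) and (0:1).
M₁ = 2·S₀ − 3·S₁ = [[8, -8], [4, -4]] = 4·[2, 1][1, -1]ᵀ and M₂ = S₁ = [[0, -4], [0, 4]] = (-4)·[1, -1][0, 1]ᵀ, so take a₁ = [2, 1], b₁ = [1, -1], a₂ = [1, -1], b₂ = [0, 1].
Each slice is an integer combination of E₁ = a₁b₁ᵀ and E₂ = a₂b₂ᵀ: S₀ = 2·E₁ − 6·E₂, S₁ = −4·E₂; reading off coefficients, c₁ = [2, 0] and c₂ = [-6, -4].
Hence T = [2, 1] ⊗ [1, -1] ⊗ [2, 0] + [1, -1] ⊗ [0, 1] ⊗ [-6, -4], so rank(T) ≤ 2.
These bounds meet, so rank(T) = 2.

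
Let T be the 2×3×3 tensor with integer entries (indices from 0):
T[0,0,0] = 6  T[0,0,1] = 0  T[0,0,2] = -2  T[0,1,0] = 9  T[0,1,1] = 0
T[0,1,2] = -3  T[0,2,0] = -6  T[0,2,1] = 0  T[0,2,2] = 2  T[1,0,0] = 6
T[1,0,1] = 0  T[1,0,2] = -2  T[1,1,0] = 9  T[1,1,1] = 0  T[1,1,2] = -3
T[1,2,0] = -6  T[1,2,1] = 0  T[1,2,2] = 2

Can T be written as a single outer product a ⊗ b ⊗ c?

Yes

If T = a ⊗ b ⊗ c then every fibre of T is a multiple of the corresponding factor, so read the factors off the fibres through the nonzero entry T[0,0,0] = 6.
The mode-1 fibre T[:,0,0] = [6, 6] gives a = [1, 1] (primitive direction); the mode-2 fibre T[0,:,0] = [6, 9, -6] gives b = [2, 3, -2]; then c[k] = T[0,0,k] / (a[0]·b[0]) = [6, 0, -2] / 2 = [3, 0, -1].
Expanding [1, 1] ⊗ [2, 3, -2] ⊗ [3, 0, -1] reproduces all 18 entries of T, so T = [1, 1] ⊗ [2, 3, -2] ⊗ [3, 0, -1] and rank(T) ≤ 1.
Equivalently every frontal slice T[:,:,k] is c[k] times the rank-1 matrix [1, 1] ⊗ [2, 3, -2]. So T has rank 1 (it is nonzero).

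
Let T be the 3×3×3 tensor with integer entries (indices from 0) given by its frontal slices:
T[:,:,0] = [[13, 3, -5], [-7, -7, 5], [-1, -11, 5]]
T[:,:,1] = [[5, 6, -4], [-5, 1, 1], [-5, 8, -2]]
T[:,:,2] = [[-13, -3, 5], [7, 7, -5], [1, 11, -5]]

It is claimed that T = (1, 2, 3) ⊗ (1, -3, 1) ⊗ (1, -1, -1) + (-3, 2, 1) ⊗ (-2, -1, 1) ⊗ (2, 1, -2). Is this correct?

Reconstruct entry (1,0,0) from the claimed factors: Σₗ aₗ[1]bₗ[0]cₗ[0] = (2)·(1)·(1) + (2)·(-2)·(2) = -6, but T[1,0,0] = -7. The claim is false.

No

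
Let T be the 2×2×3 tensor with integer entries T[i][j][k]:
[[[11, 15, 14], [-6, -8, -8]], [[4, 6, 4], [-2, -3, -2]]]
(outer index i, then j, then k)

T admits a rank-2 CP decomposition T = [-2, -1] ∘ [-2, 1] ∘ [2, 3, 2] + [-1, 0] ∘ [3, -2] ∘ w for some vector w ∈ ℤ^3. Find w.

w = [-1, -1, -2]

Subtract the known terms from T to get the rank-1 residual R = [-1, 0] ∘ [3, -2] ∘ w, so R[i,j,k] = a[i]·b[j]·w[k]. Pick indices with nonzero a[0]·b[0] = (-1)·(3) = -3. Only the fibre through (0,0,·) is needed: R[0,0,:] = T[0,0,:] − Σₗ aₗ[0]bₗ[0]cₗ = [11, 15, 14] − (-2)·(-2)·[2, 3, 2] = [3, 3, 6]. Then w[k] = R[0,0,k] / -3 for each k, giving w = [3, 3, 6] / -3 = [-1, -1, -2].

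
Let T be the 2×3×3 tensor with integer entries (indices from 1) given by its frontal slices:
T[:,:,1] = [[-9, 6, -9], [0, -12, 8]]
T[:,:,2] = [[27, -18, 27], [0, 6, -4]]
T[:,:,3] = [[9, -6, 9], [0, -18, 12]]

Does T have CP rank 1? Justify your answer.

The mode-1 unfolding of T (rows indexed by i, columns by (j,k) = (1,1), (1,2), (1,3), (2,1), (2,2), (2,3), (3,1), (3,2), (3,3)) is [[-9, 27, 9, 6, -18, -6, -9, 27, 9], [0, 0, 0, -12, 6, -18, 8, -4, 12]].
There the 2×2 minor on rows i ∈ {1, 2}, columns (j,k) ∈ {(1,1), (2,1)} is det [[-9, 6], [0, -12]] = 108 ≠ 0, so this unfolding has rank ≥ 2; CP rank is at least every unfolding rank, so rank(T) ≥ 2.
In particular rank(T) ≥ 2 > 1, so T is not rank-1.

No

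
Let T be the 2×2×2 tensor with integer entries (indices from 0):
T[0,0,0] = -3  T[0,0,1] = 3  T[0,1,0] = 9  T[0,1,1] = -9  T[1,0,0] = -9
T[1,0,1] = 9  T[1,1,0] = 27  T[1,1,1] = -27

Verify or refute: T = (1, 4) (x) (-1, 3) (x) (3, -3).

No

Reconstruct entry (1,0,0) from the claimed factors: Σₗ aₗ[1]bₗ[0]cₗ[0] = (4)·(-1)·(3) = -12, but T[1,0,0] = -9. The claim is false.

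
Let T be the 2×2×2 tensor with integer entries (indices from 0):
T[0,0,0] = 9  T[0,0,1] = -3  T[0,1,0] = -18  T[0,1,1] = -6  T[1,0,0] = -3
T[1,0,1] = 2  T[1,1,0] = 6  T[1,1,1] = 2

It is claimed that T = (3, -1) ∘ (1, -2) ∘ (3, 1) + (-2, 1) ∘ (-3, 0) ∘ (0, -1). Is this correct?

Reconstruct entrywise from the claimed factors. For example, T[0,0,1] = -3 and Σₗ aₗ[0]bₗ[0]cₗ[1] = (3)·(1)·(1) + (-2)·(-3)·(-1) = -3; checking all 8 entries, every one matches. The claim holds.

Yes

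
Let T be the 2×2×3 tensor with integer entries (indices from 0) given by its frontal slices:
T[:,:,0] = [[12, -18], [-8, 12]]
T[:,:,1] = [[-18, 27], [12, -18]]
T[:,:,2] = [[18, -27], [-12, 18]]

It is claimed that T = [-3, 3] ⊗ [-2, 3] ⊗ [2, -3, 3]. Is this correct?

No

Reconstruct entry (1,0,0) from the claimed factors: Σₗ aₗ[1]bₗ[0]cₗ[0] = (3)·(-2)·(2) = -12, but T[1,0,0] = -8. The claim is false.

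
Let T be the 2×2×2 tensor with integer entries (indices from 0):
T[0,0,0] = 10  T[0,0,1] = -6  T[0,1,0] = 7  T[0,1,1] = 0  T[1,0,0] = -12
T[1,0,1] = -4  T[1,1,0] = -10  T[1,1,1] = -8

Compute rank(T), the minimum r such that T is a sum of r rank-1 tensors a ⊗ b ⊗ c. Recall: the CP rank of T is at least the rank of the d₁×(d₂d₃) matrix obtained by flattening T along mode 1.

Lower bound: the mode-3 unfolding of T (rows indexed by k, columns by (i,j) = (0,0), (0,1), (1,0), (1,1)) is [[10, 7, -12, -10], [-6, 0, -4, -8]].
There the 2×2 minor on rows k ∈ {0, 1}, columns (i,j) ∈ {(0,0), (0,1)} is det [[10, 7], [-6, 0]] = 42 ≠ 0, so this unfolding has rank ≥ 2; CP rank is at least every unfolding rank, so rank(T) ≥ 2. (Flattening ranks never certify an upper bound on CP rank; for that we must actually write T with 2 rank-1 terms.)
Upper bound — finding two terms. Write S_k = T[:,:,k] for the frontal slices: S₀ = [[10, 7], [-12, -10]], S₁ = [[-6, 0], [-4, -8]].
If T = a₁ ⊗ b₁ ⊗ c₁ + a₂ ⊗ b₂ ⊗ c₂ then each S_k = c₁[k]·a₁b₁ᵀ + c₂[k]·a₂b₂ᵀ. S₀ and S₁ are linearly independent, so a₁b₁ᵀ and a₂b₂ᵀ must span the same plane of matrices: they are the rank-1 matrices of the form x·S₀ + y·S₁.
det(x·S₀ + y·S₁) is −16·x² + 8·xy + 48·y² = (-8)·(2·x + 3·y)(x − 2·y), vanishing at (x:y) = (3:-2) and (2:1).
M₁ = 3·S₀ − 2·S₁ = [[42, 21], [-28, -14]] = 7·[3, -2][2, 1]ᵀ and M₂ = 2·S₀ + S₁ = [[14, 14], [-28, -28]] = 14·[1, -2][1, 1]ᵀ, so take a₁ = [3, -2], b₁ = [2, 1], a₂ = [1, -2], b₂ = [1, 1].
Each slice is an integer combination of E₁ = a₁b₁ᵀ and E₂ = a₂b₂ᵀ: S₀ = E₁ + 4·E₂, S₁ = −2·E₁ + 6·E₂; reading off coefficients, c₁ = [1, -2] and c₂ = [4, 6].
Hence T = [3, -2] ⊗ [2, 1] ⊗ [1, -2] + [1, -2] ⊗ [1, 1] ⊗ [4, 6], so rank(T) ≤ 2.
These bounds meet, so rank(T) = 2.
Check entry T[0,0,0] = 10: (3)·(2)·(1) + (1)·(1)·(4) = 10.

2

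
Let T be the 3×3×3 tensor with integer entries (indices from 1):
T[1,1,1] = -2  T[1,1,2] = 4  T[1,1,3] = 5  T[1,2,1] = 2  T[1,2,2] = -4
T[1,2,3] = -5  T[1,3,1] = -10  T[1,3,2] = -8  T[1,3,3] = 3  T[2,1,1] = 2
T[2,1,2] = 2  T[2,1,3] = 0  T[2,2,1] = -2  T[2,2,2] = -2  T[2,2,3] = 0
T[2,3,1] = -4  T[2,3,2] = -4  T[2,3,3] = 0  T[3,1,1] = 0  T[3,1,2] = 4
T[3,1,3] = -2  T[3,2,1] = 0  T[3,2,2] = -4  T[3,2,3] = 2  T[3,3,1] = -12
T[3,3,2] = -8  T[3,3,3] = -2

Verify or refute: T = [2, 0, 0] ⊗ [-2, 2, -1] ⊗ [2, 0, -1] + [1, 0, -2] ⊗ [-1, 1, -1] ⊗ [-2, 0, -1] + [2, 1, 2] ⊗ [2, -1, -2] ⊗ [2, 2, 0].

No

Reconstruct entry (1,1,1) from the claimed factors: Σₗ aₗ[1]bₗ[1]cₗ[1] = (2)·(-2)·(2) + (1)·(-1)·(-2) + (2)·(2)·(2) = 2, but T[1,1,1] = -2. The claim is false.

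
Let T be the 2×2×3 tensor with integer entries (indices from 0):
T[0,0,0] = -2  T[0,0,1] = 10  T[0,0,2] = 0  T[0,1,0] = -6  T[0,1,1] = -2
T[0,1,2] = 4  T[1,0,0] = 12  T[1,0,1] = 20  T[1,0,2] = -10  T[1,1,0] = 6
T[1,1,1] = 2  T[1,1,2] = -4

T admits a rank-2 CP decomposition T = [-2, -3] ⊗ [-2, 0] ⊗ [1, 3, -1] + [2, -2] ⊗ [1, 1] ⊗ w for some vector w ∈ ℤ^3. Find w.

w = [-3, -1, 2]

Subtract the known terms from T to get the rank-1 residual R = [2, -2] ⊗ [1, 1] ⊗ w, so R[i,j,k] = a[i]·b[j]·w[k]. Pick indices with nonzero a[0]·b[0] = (2)·(1) = 2. Only the fibre through (0,0,·) is needed: R[0,0,:] = T[0,0,:] − Σₗ aₗ[0]bₗ[0]cₗ = [-2, 10, 0] − (-2)·(-2)·[1, 3, -1] = [-6, -2, 4]. Then w[k] = R[0,0,k] / 2 for each k, giving w = [-6, -2, 4] / 2 = [-3, -1, 2].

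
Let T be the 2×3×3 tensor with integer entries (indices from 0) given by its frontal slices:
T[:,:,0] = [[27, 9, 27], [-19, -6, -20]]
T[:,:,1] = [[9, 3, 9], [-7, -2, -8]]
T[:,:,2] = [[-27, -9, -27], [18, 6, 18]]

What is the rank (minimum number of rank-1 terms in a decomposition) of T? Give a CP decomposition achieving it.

Lower bound: in the mode-1 unfolding of T (rows indexed by i, columns by (j,k)) the 2×2 minor on rows i ∈ {0, 1}, columns (j,k) ∈ {(0,0), (0,1)} is det [[27, 9], [-19, -7]] = -18 ≠ 0, so that unfolding has rank ≥ 2 and hence rank(T) ≥ 2 (CP rank is at least every unfolding rank, though it can be larger).
Upper bound: with S_k = T[:,:,k], the two rank-1 terms a₁b₁ᵀ, a₂b₂ᵀ are the rank-1 members of the pencil x·S₀ + y·S₁.
The 2×2 minor of x·S₀ + y·S₁ on rows {0,1}, columns {0,1} is 9·x² + 12·xy + 3·y² = 3·(x + y)(3·x + y), vanishing at (x:y) = (1:-1) and (1:-3).
M₁ = S₀ − S₁ = [[18, 6, 18], [-12, -4, -12]] = 2·[3, -2][3, 1, 3]ᵀ and M₂ = S₀ − 3·S₁ = [[0, 0, 0], [2, 0, 4]] = 2·[0, 1][1, 0, 2]ᵀ, so take a₁ = [3, -2], b₁ = [3, 1, 3], a₂ = [0, 1], b₂ = [1, 0, 2].
Each slice is an integer combination of E₁ = a₁b₁ᵀ and E₂ = a₂b₂ᵀ: S₀ = 3·E₁ − E₂, S₁ = E₁ − E₂, S₂ = −3·E₁; reading off coefficients, c₁ = [3, 1, -3] and c₂ = [-1, -1, 0].
Hence T = [3, -2] ⊗ [3, 1, 3] ⊗ [3, 1, -3] + [0, 1] ⊗ [1, 0, 2] ⊗ [-1, -1, 0], so rank(T) ≤ 2.
These bounds meet, so rank(T) = 2.

rank(T) = 2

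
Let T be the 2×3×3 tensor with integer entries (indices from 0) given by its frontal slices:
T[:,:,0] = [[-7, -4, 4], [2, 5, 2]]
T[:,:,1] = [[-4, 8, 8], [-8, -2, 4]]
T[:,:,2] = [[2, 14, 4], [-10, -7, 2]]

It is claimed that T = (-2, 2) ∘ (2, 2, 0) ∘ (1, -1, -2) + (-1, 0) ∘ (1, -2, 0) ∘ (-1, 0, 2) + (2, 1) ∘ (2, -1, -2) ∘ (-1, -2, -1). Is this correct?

Reconstruct entrywise from the claimed factors. For example, T[0,0,2] = 2 and Σₗ aₗ[0]bₗ[0]cₗ[2] = (-2)·(2)·(-2) + (-1)·(1)·(2) + (2)·(2)·(-1) = 2; checking all 18 entries, every one matches. The claim holds.

Yes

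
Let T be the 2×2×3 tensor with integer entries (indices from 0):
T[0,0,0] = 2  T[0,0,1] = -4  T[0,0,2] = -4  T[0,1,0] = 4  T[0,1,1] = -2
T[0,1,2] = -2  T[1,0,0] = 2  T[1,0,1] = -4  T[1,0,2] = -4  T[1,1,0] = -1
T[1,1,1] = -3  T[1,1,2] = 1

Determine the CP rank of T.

3

Lower bound: the mode-3 unfolding of T (rows indexed by k, columns by (i,j) = (0,0), (0,1), (1,0), (1,1)) is [[2, 4, 2, -1], [-4, -2, -4, -3], [-4, -2, -4, 1]].
There the 3×3 minor on rows k ∈ {0, 1, 2}, columns (i,j) ∈ {(0,0), (0,1), (1,1)} is det [[2, 4, -1], [-4, -2, -3], [-4, -2, 1]] = 48 ≠ 0, so this unfolding has rank ≥ 3; CP rank is at least every unfolding rank, so rank(T) ≥ 3. (Flattening ranks never certify an upper bound on CP rank; for that we must actually write T with 3 rank-1 terms.)
Upper bound: T is a sum of 3 rank-1 terms, T = [0, 1] ⊗ [0, 1] ⊗ [-4, 0, 4] + [1, 1] ⊗ [1, 1] ⊗ [2, -4, -4] + [2, 1] ⊗ [0, 1] ⊗ [1, 1, 1] (written with every a and b primitive with positive leading entry and the scale carried by c; CP decompositions are not unique, and this one is verified by expanding entrywise), so rank(T) ≤ 3.
These bounds meet, so rank(T) = 3.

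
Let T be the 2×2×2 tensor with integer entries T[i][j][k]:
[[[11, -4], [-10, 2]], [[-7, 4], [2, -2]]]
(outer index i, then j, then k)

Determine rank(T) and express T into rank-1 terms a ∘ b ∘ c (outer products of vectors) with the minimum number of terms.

rank(T) = 2

Lower bound: the mode-3 unfolding of T (rows indexed by k, columns by (i,j) = (0,0), (0,1), (1,0), (1,1)) is [[11, -10, -7, 2], [-4, 2, 4, -2]].
There the 2×2 minor on rows k ∈ {0, 1}, columns (i,j) ∈ {(0,0), (0,1)} is det [[11, -10], [-4, 2]] = -18 ≠ 0, so this unfolding has rank ≥ 2; CP rank is at least every unfolding rank, so rank(T) ≥ 2. (This is only a lower bound: in general the CP rank may exceed every unfolding rank, so we still need to exhibit 2 rank-1 terms summing to T.)
Upper bound — finding two terms. Write S_k = T[:,:,k] for the frontal slices: S₀ = [[11, -10], [-7, 2]], S₁ = [[-4, 2], [4, -2]].
If T = a₁ ∘ b₁ ∘ c₁ + a₂ ∘ b₂ ∘ c₂ then each S_k = c₁[k]·a₁b₁ᵀ + c₂[k]·a₂b₂ᵀ. S₀ and S₁ are linearly independent, so a₁b₁ᵀ and a₂b₂ᵀ must span the same plane of matrices: they are the rank-1 matrices of the form x·S₀ + y·S₁.
det(x·S₀ + y·S₁) is −48·x² + 24·xy = (-24)·(2·x − y)(x), vanishing at (x:y) = (1:2) and (0:1).
M₁ = S₀ + 2·S₁ = [[3, -6], [1, -2]] = [3, 1][1, -2]ᵀ and M₂ = S₁ = [[-4, 2], [4, -2]] = (-2)·[1, -1][2, -1]ᵀ, so take a₁ = [3, 1], b₁ = [1, -2], a₂ = [1, -1], b₂ = [2, -1].
Each slice is an integer combination of E₁ = a₁b₁ᵀ and E₂ = a₂b₂ᵀ: S₀ = E₁ + 4·E₂, S₁ = −2·E₂; reading off coefficients, c₁ = [1, 0] and c₂ = [4, -2].
Hence T = [3, 1] ∘ [1, -2] ∘ [1, 0] + [1, -1] ∘ [2, -1] ∘ [4, -2], so rank(T) ≤ 2.
These bounds meet, so rank(T) = 2.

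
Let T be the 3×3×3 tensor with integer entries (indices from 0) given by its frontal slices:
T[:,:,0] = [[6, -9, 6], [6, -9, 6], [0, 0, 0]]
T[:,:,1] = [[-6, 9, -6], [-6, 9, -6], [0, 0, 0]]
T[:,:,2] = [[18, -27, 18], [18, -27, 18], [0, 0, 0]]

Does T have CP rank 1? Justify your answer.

If T = a ⊗ b ⊗ c then every fibre of T is a multiple of the corresponding factor, so read the factors off the fibres through the nonzero entry T[0,0,0] = 6.
The mode-1 fibre T[:,0,0] = [6, 6, 0] gives a = [1, 1, 0] (primitive direction); the mode-2 fibre T[0,:,0] = [6, -9, 6] gives b = [2, -3, 2]; then c[k] = T[0,0,k] / (a[0]·b[0]) = [6, -6, 18] / 2 = [3, -3, 9].
Expanding [1, 1, 0] ⊗ [2, -3, 2] ⊗ [3, -3, 9] reproduces all 27 entries of T, so T = [1, 1, 0] ⊗ [2, -3, 2] ⊗ [3, -3, 9] and rank(T) ≤ 1.
Equivalently every frontal slice T[:,:,k] is c[k] times the rank-1 matrix [1, 1, 0] ⊗ [2, -3, 2]. So T has rank 1 (it is nonzero).

Yes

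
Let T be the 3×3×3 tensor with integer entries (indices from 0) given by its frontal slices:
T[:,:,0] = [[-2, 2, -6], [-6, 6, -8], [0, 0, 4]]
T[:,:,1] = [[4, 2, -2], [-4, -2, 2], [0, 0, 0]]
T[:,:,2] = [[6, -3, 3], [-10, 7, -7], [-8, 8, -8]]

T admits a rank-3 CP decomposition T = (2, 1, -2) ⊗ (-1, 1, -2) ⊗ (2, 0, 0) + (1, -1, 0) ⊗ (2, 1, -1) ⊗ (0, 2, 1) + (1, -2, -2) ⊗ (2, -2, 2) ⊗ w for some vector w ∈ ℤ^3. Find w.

w = (1, 0, 2)

Subtract the known terms from T to get the rank-1 residual R = (1, -2, -2) ⊗ (2, -2, 2) ⊗ w, so R[i,j,k] = a[i]·b[j]·w[k]. Pick indices with nonzero a[0]·b[0] = (1)·(2) = 2. Only the fibre through (0,0,·) is needed: R[0,0,:] = T[0,0,:] − Σₗ aₗ[0]bₗ[0]cₗ = [-2, 4, 6] − (2)·(-1)·(2, 0, 0) − (1)·(2)·(0, 2, 1) = [2, 0, 4]. Then w[k] = R[0,0,k] / 2 for each k, giving w = [2, 0, 4] / 2 = (1, 0, 2).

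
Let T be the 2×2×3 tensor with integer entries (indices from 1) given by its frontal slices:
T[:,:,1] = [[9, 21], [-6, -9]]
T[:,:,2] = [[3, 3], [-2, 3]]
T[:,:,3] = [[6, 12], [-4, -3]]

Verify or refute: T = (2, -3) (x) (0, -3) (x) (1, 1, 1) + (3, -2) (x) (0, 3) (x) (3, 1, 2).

Reconstruct entry (1,1,1) from the claimed factors: Σₗ aₗ[1]bₗ[1]cₗ[1] = (2)·(0)·(1) + (3)·(0)·(3) = 0, but T[1,1,1] = 9. The claim is false.

No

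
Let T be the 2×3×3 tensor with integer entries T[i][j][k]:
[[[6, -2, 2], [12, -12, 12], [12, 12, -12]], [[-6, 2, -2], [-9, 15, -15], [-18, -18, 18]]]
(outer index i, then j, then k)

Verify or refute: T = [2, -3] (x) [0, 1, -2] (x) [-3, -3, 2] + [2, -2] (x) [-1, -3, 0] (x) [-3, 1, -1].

Reconstruct entry (0,1,2) from the claimed factors: Σₗ aₗ[0]bₗ[1]cₗ[2] = (2)·(1)·(2) + (2)·(-3)·(-1) = 10, but T[0,1,2] = 12. The claim is false.

No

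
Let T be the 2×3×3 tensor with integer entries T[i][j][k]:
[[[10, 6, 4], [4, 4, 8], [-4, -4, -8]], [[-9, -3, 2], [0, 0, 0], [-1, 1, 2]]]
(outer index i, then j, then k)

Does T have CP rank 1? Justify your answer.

No

The mode-3 unfolding of T (rows indexed by k, columns by (i,j) = (0,0), (0,1), (0,2), (1,0), (1,1), (1,2)) is [[10, 4, -4, -9, 0, -1], [6, 4, -4, -3, 0, 1], [4, 8, -8, 2, 0, 2]].
There the 3×3 minor on rows k ∈ {0, 1, 2}, columns (i,j) ∈ {(0,0), (0,1), (1,0)} is det [[10, 4, -9], [6, 4, -3], [4, 8, 2]] = -64 ≠ 0, so this unfolding has rank ≥ 3; CP rank is at least every unfolding rank, so rank(T) ≥ 3.
In particular rank(T) ≥ 3 > 1, so T is not rank-1.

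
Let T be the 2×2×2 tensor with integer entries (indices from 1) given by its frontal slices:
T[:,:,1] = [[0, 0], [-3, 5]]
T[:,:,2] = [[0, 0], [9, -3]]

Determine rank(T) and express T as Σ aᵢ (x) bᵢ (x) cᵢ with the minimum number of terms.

rank(T) = 2

Lower bound: the mode-2 unfolding of T (rows indexed by j, columns by (i,k) = (1,1), (1,2), (2,1), (2,2)) is [[0, 0, -3, 9], [0, 0, 5, -3]].
There the 2×2 minor on rows j ∈ {1, 2}, columns (i,k) ∈ {(2,1), (2,2)} is det [[-3, 9], [5, -3]] = -36 ≠ 0, so this unfolding has rank ≥ 2; CP rank is at least every unfolding rank, so rank(T) ≥ 2. (Unfolding ranks only ever bound the CP rank from below — rank(T) can be strictly larger than all of them — so the matching upper bound has to come from an explicit 2-term decomposition.)
Upper bound — finding two terms. Every mode-1 slice of T is a multiple of one matrix: T[i,:,:] = a[i]·M with a = [0, 1] and M = [[-3, 9], [5, -3]] (rows indexed by j, columns by k). So it suffices to write M as a sum of two rank-1 matrices.
Splitting M by its rows (j = 1, 2), M = [1, 0][-3, 9]ᵀ + [0, 1][5, -3]ᵀ.
Hence T = [0, 1] (x) [1, 0] (x) [-3, 9] + [0, 1] (x) [0, 1] (x) [5, -3], so rank(T) ≤ 2.
These bounds meet, so rank(T) = 2.
Check entry T[2,1,1] = -3: (1)·(1)·(-3) + (1)·(0)·(5) = -3.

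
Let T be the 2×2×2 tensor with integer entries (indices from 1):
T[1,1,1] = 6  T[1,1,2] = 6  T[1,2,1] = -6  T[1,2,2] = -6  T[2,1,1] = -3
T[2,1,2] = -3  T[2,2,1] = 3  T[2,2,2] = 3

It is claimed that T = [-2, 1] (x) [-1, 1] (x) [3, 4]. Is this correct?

Reconstruct entry (1,1,2) from the claimed factors: Σₗ aₗ[1]bₗ[1]cₗ[2] = (-2)·(-1)·(4) = 8, but T[1,1,2] = 6. The claim is false.

No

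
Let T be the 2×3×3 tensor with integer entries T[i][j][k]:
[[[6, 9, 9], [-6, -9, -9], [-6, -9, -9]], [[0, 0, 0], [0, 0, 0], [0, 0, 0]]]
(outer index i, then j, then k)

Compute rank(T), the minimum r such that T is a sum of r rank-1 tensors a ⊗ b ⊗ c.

Lower bound: T ≠ 0 (e.g. T[0,0,0] = 6), so rank(T) ≥ 1.
Upper bound: if T = a ⊗ b ⊗ c then every fibre of T is a multiple of the corresponding factor, so read the factors off the fibres through the nonzero entry T[0,0,0] = 6.
The mode-1 fibre T[:,0,0] = [6, 0] gives a = (1, 0) (primitive direction); the mode-2 fibre T[0,:,0] = [6, -6, -6] gives b = (1, -1, -1); then c[k] = T[0,0,k] / (a[0]·b[0]) = [6, 9, 9] / 1 = (6, 9, 9).
Expanding (1, 0) ⊗ (1, -1, -1) ⊗ (6, 9, 9) reproduces all 18 entries of T, so T = (1, 0) ⊗ (1, -1, -1) ⊗ (6, 9, 9) and rank(T) ≤ 1.
These bounds meet, so rank(T) = 1.

1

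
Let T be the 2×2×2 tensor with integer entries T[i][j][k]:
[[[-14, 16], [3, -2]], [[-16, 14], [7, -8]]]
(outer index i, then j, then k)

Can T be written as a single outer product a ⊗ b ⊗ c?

No

The mode-1 unfolding of T (rows indexed by i, columns by (j,k) = (0,0), (0,1), (1,0), (1,1)) is [[-14, 16, 3, -2], [-16, 14, 7, -8]].
There the 2×2 minor on rows i ∈ {0, 1}, columns (j,k) ∈ {(0,0), (0,1)} is det [[-14, 16], [-16, 14]] = 60 ≠ 0, so this unfolding has rank ≥ 2; CP rank is at least every unfolding rank, so rank(T) ≥ 2.
In particular rank(T) ≥ 2 > 1, so T is not rank-1.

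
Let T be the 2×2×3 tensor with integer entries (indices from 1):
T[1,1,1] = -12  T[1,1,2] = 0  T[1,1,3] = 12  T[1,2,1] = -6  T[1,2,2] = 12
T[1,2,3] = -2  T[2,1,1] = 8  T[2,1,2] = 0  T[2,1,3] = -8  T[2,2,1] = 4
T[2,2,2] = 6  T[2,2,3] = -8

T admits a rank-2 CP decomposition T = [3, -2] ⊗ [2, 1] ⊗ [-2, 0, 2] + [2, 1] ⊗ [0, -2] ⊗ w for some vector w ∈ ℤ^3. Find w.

Subtract the known terms from T to get the rank-1 residual R = [2, 1] ⊗ [0, -2] ⊗ w, so R[i,j,k] = a[i]·b[j]·w[k]. Pick indices with nonzero a[1]·b[2] = (2)·(-2) = -4. Only the fibre through (1,2,·) is needed: R[1,2,:] = T[1,2,:] − Σₗ aₗ[1]bₗ[2]cₗ = [-6, 12, -2] − (3)·(1)·[-2, 0, 2] = [0, 12, -8]. Then w[k] = R[1,2,k] / -4 for each k, giving w = [0, 12, -8] / -4 = [0, -3, 2].

w = [0, -3, 2]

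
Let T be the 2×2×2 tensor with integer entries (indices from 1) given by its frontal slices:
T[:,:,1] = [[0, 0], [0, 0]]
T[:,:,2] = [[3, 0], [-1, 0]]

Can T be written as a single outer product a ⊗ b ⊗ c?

The mode-1 fibre T[:,1,2] = [3, -1] gives a = [3, -1] (primitive direction); the mode-2 fibre T[1,:,2] = [3, 0] gives b = [1, 0]; then c[k] = T[1,1,k] / (a[1]·b[1]) = [0, 3] / 3 = [0, 1].
Expanding [3, -1] ⊗ [1, 0] ⊗ [0, 1] reproduces all 8 entries of T, so T = [3, -1] ⊗ [1, 0] ⊗ [0, 1] and rank(T) ≤ 1.
Equivalently every frontal slice T[:,:,k] is c[k] times the rank-1 matrix [3, -1] ⊗ [1, 0]. So T has rank 1 (it is nonzero).

Yes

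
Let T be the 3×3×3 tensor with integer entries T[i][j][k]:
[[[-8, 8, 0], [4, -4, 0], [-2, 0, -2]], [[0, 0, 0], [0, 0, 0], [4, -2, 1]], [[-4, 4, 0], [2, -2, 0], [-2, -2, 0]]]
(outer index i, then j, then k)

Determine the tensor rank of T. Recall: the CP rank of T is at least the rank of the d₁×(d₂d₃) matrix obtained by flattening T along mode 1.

3

Lower bound: the mode-3 unfolding of T (rows indexed by k, columns by (i,j) = (0,0), (0,1), (0,2), (1,0), (1,1), (1,2), (2,0), (2,1), (2,2)) is [[-8, 4, -2, 0, 0, 4, -4, 2, -2], [8, -4, 0, 0, 0, -2, 4, -2, -2], [0, 0, -2, 0, 0, 1, 0, 0, 0]].
There the 3×3 minor on rows k ∈ {0, 1, 2}, columns (i,j) ∈ {(0,0), (0,2), (1,2)} is det [[-8, -2, 4], [8, 0, -2], [0, -2, 1]] = -16 ≠ 0, so this unfolding has rank ≥ 3; CP rank is at least every unfolding rank, so rank(T) ≥ 3. (This is only a lower bound: in general the CP rank may exceed every unfolding rank, so we still need to exhibit 3 rank-1 terms summing to T.)
Upper bound: T is a sum of 3 rank-1 terms, T = [1, -1, 2] ⊗ [0, 0, 1] ⊗ [-2, 0, 0] + [2, -1, 0] ⊗ [0, 0, 1] ⊗ [-2, 2, -1] + [2, 0, 1] ⊗ [2, -1, -1] ⊗ [-2, 2, 0] (one valid choice — decompositions are not unique — normalised so each a, b is primitive with positive first nonzero entry; check it by expanding all entries), so rank(T) ≤ 3.
These bounds meet, so rank(T) = 3.
Check entry T[1,1,2] = 0: (-1)·(0)·(0) + (-1)·(0)·(-1) + (0)·(-1)·(0) = 0.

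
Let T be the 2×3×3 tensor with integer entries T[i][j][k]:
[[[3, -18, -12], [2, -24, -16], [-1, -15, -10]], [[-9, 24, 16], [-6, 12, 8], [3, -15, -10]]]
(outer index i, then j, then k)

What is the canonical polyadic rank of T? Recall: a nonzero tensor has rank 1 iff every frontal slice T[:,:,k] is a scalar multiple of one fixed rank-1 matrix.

2

Lower bound: the mode-3 unfolding of T (rows indexed by k, columns by (i,j) = (0,0), (0,1), (0,2), (1,0), (1,1), (1,2)) is [[3, 2, -1, -9, -6, 3], [-18, -24, -15, 24, 12, -15], [-12, -16, -10, 16, 8, -10]].
There the 2×2 minor on rows k ∈ {0, 1}, columns (i,j) ∈ {(0,0), (0,1)} is det [[3, 2], [-18, -24]] = -36 ≠ 0, so this unfolding has rank ≥ 2; CP rank is at least every unfolding rank, so rank(T) ≥ 2. (This is only a lower bound: in general the CP rank may exceed every unfolding rank, so we still need to exhibit 2 rank-1 terms summing to T.)
Upper bound — finding two terms. Write S_k = T[:,:,k] for the frontal slices: S₀ = [[3, 2, -1], [-9, -6, 3]], S₁ = [[-18, -24, -15], [24, 12, -15]], S₂ = [[-12, -16, -10], [16, 8, -10]].
If T = a₁ ⊗ b₁ ⊗ c₁ + a₂ ⊗ b₂ ⊗ c₂ then each S_k = c₁[k]·a₁b₁ᵀ + c₂[k]·a₂b₂ᵀ. S₀ and S₁ are linearly independent, so a₁b₁ᵀ and a₂b₂ᵀ must span the same plane of matrices: they are the rank-1 matrices of the form x·S₀ + y·S₁.
The 2×2 minor of x·S₀ + y·S₁ on rows {0,1}, columns {0,1} is −120·xy + 360·y² = (-120)·(x − 3·y)(y), vanishing at (x:y) = (3:1) and (1:0).
M₁ = 3·S₀ + S₁ = [[-9, -18, -18], [-3, -6, -6]] = (-3)·(3, 1)(1, 2, 2)ᵀ and M₂ = S₀ = [[3, 2, -1], [-9, -6, 3]] = (1, -3)(3, 2, -1)ᵀ, so take a₁ = (3, 1), b₁ = (1, 2, 2), a₂ = (1, -3), b₂ = (3, 2, -1).
Each slice is an integer combination of E₁ = a₁b₁ᵀ and E₂ = a₂b₂ᵀ: S₀ = E₂, S₁ = −3·E₁ − 3·E₂, S₂ = −2·E₁ − 2·E₂; reading off coefficients, c₁ = (0, -3, -2) and c₂ = (1, -3, -2).
Hence T = (3, 1) ⊗ (1, 2, 2) ⊗ (0, -3, -2) + (1, -3) ⊗ (3, 2, -1) ⊗ (1, -3, -2), so rank(T) ≤ 2.
These bounds meet, so rank(T) = 2.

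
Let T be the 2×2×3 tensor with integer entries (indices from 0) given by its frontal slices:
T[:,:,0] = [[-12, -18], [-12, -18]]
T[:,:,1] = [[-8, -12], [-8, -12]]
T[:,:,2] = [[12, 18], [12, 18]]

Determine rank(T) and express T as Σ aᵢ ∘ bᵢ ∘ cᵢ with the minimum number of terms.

rank(T) = 1

Lower bound: T ≠ 0 (e.g. T[0,0,0] = -12), so rank(T) ≥ 1.
Upper bound: if T = a ∘ b ∘ c then every fibre of T is a multiple of the corresponding factor, so read the factors off the fibres through the nonzero entry T[0,0,0] = -12.
The mode-1 fibre T[:,0,0] = [-12, -12] gives a = (1, 1) (primitive direction); the mode-2 fibre T[0,:,0] = [-12, -18] gives b = (2, 3); then c[k] = T[0,0,k] / (a[0]·b[0]) = [-12, -8, 12] / 2 = (-6, -4, 6).
Expanding (1, 1) ∘ (2, 3) ∘ (-6, -4, 6) reproduces all 12 entries of T, so T = (1, 1) ∘ (2, 3) ∘ (-6, -4, 6) and rank(T) ≤ 1.
These bounds meet, so rank(T) = 1.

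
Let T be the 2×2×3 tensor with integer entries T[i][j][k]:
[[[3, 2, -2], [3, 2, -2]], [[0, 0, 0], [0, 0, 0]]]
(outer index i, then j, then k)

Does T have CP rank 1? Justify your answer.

If T = a ⊗ b ⊗ c then every fibre of T is a multiple of the corresponding factor, so read the factors off the fibres through the nonzero entry T[0,0,0] = 3.
The mode-1 fibre T[:,0,0] = [3, 0] gives a = [1, 0] (primitive direction); the mode-2 fibre T[0,:,0] = [3, 3] gives b = [1, 1]; then c[k] = T[0,0,k] / (a[0]·b[0]) = [3, 2, -2] / 1 = [3, 2, -2].
Expanding [1, 0] ⊗ [1, 1] ⊗ [3, 2, -2] reproduces all 12 entries of T, so T = [1, 0] ⊗ [1, 1] ⊗ [3, 2, -2] and rank(T) ≤ 1.
Equivalently every frontal slice T[:,:,k] is c[k] times the rank-1 matrix [1, 0] ⊗ [1, 1]. So T has rank 1 (it is nonzero).

Yes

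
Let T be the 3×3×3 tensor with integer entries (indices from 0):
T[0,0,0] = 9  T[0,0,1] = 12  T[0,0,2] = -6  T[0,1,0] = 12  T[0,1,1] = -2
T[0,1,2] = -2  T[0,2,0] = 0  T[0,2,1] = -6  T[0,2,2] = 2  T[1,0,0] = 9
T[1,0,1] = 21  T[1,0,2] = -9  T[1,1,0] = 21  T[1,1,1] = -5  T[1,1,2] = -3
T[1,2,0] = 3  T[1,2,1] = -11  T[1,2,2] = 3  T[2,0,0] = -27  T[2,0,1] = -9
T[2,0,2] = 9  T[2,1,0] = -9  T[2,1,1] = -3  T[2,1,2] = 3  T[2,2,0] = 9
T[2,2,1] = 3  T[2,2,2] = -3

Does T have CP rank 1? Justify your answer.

The mode-2 unfolding of T (rows indexed by j, columns by (i,k) = (0,0), (0,1), (0,2), (1,0), (1,1), (1,2), (2,0), (2,1), (2,2)) is [[9, 12, -6, 9, 21, -9, -27, -9, 9], [12, -2, -2, 21, -5, -3, -9, -3, 3], [0, -6, 2, 3, -11, 3, 9, 3, -3]].
There the 2×2 minor on rows j ∈ {0, 1}, columns (i,k) ∈ {(0,0), (0,1)} is det [[9, 12], [12, -2]] = -162 ≠ 0, so this unfolding has rank ≥ 2; CP rank is at least every unfolding rank, so rank(T) ≥ 2.
In particular rank(T) ≥ 2 > 1, so T is not rank-1.

No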